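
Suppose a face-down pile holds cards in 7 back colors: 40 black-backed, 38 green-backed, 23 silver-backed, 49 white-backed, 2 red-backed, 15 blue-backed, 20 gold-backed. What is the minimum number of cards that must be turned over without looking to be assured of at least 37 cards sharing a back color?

169

In the worst case we take at most 36 of each back color, but all 23 silver-backed, all 2 red-backed, all 15 blue-backed, and all 20 gold-backed (fewer than 36), giving 36 + 36 + 23 + 36 + 2 + 15 + 20 = 168.
One more card then forces some back color to 37, so 168 + 1 = 169.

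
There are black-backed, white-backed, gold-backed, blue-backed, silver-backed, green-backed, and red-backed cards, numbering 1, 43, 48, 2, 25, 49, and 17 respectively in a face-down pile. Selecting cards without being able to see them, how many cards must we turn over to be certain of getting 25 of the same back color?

In the worst case we take at most 24 of each back color, but all 1 black-backed, all 2 blue-backed, and all 17 red-backed (fewer than 24), giving 1 + 24 + 24 + 2 + 24 + 24 + 17 = 116.
One more card then forces some back color to 25, so 116 + 1 = 117.

117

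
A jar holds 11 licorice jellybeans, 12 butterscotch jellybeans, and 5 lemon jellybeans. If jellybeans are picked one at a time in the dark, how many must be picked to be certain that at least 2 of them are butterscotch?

The worst case draws every non-butterscotch jellybean first: 11 + 5 = 16.
The next 2 draws are then forced to be butterscotch, giving 16 + 2 = 18.

18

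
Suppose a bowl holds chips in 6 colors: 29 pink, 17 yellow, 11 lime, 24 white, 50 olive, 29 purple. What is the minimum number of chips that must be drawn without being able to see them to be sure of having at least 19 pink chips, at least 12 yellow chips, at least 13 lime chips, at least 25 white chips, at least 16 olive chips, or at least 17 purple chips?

96

The worst case stops just short of every target: 18 pink, 11 yellow, all 11 lime, 24 white, 15 olive, 16 purple — 18 + 11 + 11 + 24 + 15 + 16 = 95 chips.
One more chip must push some color to its target, so 95 + 1 = 96.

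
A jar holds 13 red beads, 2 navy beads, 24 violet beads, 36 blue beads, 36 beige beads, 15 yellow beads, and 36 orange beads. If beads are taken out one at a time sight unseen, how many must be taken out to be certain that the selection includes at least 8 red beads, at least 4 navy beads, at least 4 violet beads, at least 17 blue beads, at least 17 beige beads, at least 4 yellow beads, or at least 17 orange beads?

64

The worst case stops just short of every target: 7 red, all 2 navy, 3 violet, 16 blue, 16 beige, 3 yellow, 16 orange — 7 + 2 + 3 + 16 + 16 + 3 + 16 = 63 beads.
One more bead must push some color to its target, so 63 + 1 = 64.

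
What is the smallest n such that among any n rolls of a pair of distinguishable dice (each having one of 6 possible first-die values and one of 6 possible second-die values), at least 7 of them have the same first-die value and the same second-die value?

217

There are 6 × 6 = 36 (first-die value, second-die value) combinations acting as pigeonholes.
With 36 × 6 = 216 rolls of a pair of distinguishable dice we could place exactly 6 in each, with no (first-die value, second-die value) pair reaching 7.
One more forces some (first-die value, second-die value) pair to hold 7, so 216 + 1 = 217.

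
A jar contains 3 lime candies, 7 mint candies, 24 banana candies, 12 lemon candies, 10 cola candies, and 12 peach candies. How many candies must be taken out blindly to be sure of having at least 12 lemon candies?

To avoid lemon candies as long as possible, exhaust the other 5 flavors first.
The worst case draws every non-lemon candy first: 3 + 7 + 24 + 10 + 12 = 56.
The next 12 draws are then forced to be lemon, giving 56 + 12 = 68.

68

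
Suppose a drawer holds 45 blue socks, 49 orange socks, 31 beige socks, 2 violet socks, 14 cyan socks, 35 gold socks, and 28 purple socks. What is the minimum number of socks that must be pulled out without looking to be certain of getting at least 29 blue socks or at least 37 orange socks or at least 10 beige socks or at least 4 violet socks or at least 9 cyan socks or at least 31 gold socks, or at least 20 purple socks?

Each of the 7 colors has its own threshold; avoid all of them simultaneously.
The worst case stops just short of every target: 28 blue, 36 orange, 9 beige, all 2 violet, 8 cyan, 30 gold, 19 purple — 28 + 36 + 9 + 2 + 8 + 30 + 19 = 132 socks.
One more sock must push some color to its target, so 132 + 1 = 133.

133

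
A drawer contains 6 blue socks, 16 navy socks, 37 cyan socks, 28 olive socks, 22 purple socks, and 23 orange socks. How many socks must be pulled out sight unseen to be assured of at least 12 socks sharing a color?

62

Treat the 6 colors as pigeonholes.
In the worst case we take at most 11 of each color, but all 6 blue (fewer than 11), giving 6 + 11 + 11 + 11 + 11 + 11 = 61.
One more sock then forces some color to 12, so 61 + 1 = 62.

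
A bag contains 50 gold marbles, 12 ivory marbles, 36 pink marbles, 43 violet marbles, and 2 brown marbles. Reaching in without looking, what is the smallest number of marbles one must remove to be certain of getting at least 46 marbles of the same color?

139

Treat the 5 colors as pigeonholes.
In the worst case we take at most 45 of each color, but all 12 ivory, all 36 pink, all 43 violet, and all 2 brown (fewer than 45), giving 45 + 12 + 36 + 43 + 2 = 138.
One more marble then forces some color to 46, so 138 + 1 = 139.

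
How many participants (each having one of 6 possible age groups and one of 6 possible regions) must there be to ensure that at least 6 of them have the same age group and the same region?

181

There are 6 × 6 = 36 (age group, region) combinations acting as pigeonholes.
With 36 × 5 = 180 participants we could place exactly 5 in each, with no (age group, region) pair reaching 6.
One more forces some (age group, region) pair to hold 6, so 180 + 1 = 181.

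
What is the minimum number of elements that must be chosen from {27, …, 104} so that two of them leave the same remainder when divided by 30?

Use the pigeonhole principle on residue classes: group the integers by remainder mod 30; there are 30 residue classes, each nonempty in this range.
Choosing one from each class (30 integers) avoids any shared remainder.
One more choice must repeat a class, so two differ by a multiple of 30. Hence 30 + 1 = 31.

31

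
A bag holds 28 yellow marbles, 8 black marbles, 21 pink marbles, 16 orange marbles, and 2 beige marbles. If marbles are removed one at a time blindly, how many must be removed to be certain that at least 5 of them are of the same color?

In the worst case we take at most 4 of each color, but all 2 beige (fewer than 4), giving 4 + 4 + 4 + 4 + 2 = 18.
One more marble then forces some color to 5, so 18 + 1 = 19.

19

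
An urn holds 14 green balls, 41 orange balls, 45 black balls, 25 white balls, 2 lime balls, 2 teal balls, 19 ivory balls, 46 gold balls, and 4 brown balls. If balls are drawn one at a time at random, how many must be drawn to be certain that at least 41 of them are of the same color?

Treat the 9 colors as pigeonholes.
In the worst case we take at most 40 of each color, but all 14 green, all 25 white, all 2 lime, all 2 teal, all 19 ivory, and all 4 brown (fewer than 40), giving 14 + 40 + 40 + 25 + 2 + 2 + 19 + 40 + 4 = 186.
One more ball then forces some color to 41, so 186 + 1 = 187.

187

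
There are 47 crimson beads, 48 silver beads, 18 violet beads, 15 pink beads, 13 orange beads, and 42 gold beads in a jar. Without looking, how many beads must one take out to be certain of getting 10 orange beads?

The worst case draws every non-orange bead first: 47 + 48 + 18 + 15 + 42 = 170.
The next 10 draws are then forced to be orange, giving 170 + 10 = 180.

180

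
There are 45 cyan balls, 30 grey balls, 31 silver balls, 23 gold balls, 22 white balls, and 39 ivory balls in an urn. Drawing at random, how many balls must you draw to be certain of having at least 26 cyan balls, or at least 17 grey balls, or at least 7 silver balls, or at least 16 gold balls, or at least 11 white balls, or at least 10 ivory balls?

82

Each of the 6 colors has its own threshold; avoid all of them simultaneously.
The worst case stops just short of every target: 25 cyan, 16 grey, 6 silver, 15 gold, 10 white, 9 ivory — 25 + 16 + 6 + 15 + 10 + 9 = 81 balls.
One more ball must push some color to its target, so 81 + 1 = 82.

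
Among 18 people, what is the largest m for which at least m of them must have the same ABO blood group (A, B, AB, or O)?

There are 4 ABO blood groups, which serve as the pigeonholes.
If each of the 4 ABO blood groups held at most 4, the total would be at most 4 × 4 = 16 < 18, a contradiction.
So at least one holds ⌈18/4⌉ = 5.

5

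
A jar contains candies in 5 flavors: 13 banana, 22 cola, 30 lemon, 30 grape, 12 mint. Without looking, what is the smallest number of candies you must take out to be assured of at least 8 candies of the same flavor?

36

Treat the 5 flavors as pigeonholes.
The worst case takes 7 candies of each flavor without reaching 8 of any: 5 × 7 = 35.
The next candy must bring some flavor to 8, so 35 + 1 = 36.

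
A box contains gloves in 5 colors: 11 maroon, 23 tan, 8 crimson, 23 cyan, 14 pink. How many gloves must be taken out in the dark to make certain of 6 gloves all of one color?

26

Treat the 5 colors as pigeonholes.
The worst case takes 5 gloves of each color without reaching 6 of any: 5 × 5 = 25.
The next glove must bring some color to 6, so 25 + 1 = 26.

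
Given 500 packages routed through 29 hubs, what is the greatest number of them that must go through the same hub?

The 500 packages fall into 29 hubs.
If each of the 29 hubs held at most 17, the total would be at most 29 × 17 = 493 < 500, a contradiction.
So at least one holds ⌈500/29⌉ = 18.

18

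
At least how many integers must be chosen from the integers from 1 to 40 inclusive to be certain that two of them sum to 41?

Partition {1, …, 40} into 20 pairs: {1,40}, {2,39}, …, {20,21}.
Choosing 20 integers — say the integers 1 through 20 — takes one from each pair and avoids the property.
Choosing 21 forces two into the same pair by pigeonhole, and those sum to 41. So 21.

21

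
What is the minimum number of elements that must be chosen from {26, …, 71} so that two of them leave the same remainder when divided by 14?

15

Use the pigeonhole principle on residue classes: group the integers by remainder mod 14; there are 14 residue classes, each nonempty in this range.
Choosing one from each class (14 integers) avoids any shared remainder.
One more choice must repeat a class, so two differ by a multiple of 14. Hence 14 + 1 = 15.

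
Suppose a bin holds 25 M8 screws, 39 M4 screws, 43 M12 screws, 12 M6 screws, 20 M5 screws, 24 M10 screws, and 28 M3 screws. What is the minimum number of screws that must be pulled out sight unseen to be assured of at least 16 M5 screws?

To avoid M5 screws as long as possible, exhaust the other 6 sizes first.
The worst case draws every non-M5 screw first: 25 + 39 + 43 + 12 + 24 + 28 = 171.
The next 16 draws are then forced to be M5, giving 171 + 16 = 187.

187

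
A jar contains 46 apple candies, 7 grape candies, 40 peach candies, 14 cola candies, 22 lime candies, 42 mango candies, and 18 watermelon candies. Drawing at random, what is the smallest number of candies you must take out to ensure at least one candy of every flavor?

183

The hardest flavor to obtain is grape: we could draw every other candy first — 189 − 7 = 182 candies — without a single grape one.
The next draw must be grape, so 182 + 1 = 183.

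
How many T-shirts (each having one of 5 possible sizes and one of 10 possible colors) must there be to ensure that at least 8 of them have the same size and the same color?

351

There are 5 × 10 = 50 (size, color) combinations acting as pigeonholes.
With 50 × 7 = 350 T-shirts we could place exactly 7 in each, with no (size, color) pair reaching 8.
One more forces some (size, color) pair to hold 8, so 350 + 1 = 351.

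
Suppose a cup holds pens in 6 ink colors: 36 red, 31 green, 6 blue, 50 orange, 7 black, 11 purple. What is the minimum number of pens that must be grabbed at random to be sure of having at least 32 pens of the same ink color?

118

Treat the 6 ink colors as pigeonholes.
In the worst case we take at most 31 of each ink color, but all 6 blue, all 7 black, and all 11 purple (fewer than 31), giving 31 + 31 + 6 + 31 + 7 + 11 = 117.
One more pen then forces some ink color to 32, so 117 + 1 = 118.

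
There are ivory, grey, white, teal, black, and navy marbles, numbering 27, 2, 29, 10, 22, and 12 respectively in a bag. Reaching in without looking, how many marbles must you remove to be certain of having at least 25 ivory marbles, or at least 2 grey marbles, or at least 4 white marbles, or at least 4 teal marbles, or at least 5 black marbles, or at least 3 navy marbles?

38

The worst case stops just short of every target: 24 ivory, 1 grey, 3 white, 3 teal, 4 black, 2 navy — 24 + 1 + 3 + 3 + 4 + 2 = 37 marbles.
One more marble must push some color to its target, so 37 + 1 = 38.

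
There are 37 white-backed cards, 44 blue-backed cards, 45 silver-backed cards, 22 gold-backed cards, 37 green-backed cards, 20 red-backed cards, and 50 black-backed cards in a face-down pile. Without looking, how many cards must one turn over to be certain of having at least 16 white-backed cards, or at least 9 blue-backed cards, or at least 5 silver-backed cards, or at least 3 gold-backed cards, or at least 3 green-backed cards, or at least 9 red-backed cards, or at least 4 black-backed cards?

The worst case stops just short of every target: 15 white-backed, 8 blue-backed, 4 silver-backed, 2 gold-backed, 2 green-backed, 8 red-backed, 3 black-backed — 15 + 8 + 4 + 2 + 2 + 8 + 3 = 42 cards.
One more card must push some back color to its target, so 42 + 1 = 43.

43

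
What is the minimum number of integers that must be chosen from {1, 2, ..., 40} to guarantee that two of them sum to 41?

Partition {1, …, 40} into 20 pairs: {1,40}, {2,39}, …, {20,21}.
Choosing 20 integers — say the integers 1 through 20 — takes one from each pair and avoids the property.
Choosing 21 forces two into the same pair by pigeonhole, and those sum to 41. So 21.

21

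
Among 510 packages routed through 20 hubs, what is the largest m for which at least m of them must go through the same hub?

The 510 packages fall into 20 hubs.
If each of the 20 hubs held at most 25, the total would be at most 20 × 25 = 500 < 510, a contradiction.
So at least one holds ⌈510/20⌉ = 26.

26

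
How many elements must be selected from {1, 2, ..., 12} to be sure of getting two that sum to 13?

Partition {1, …, 12} into 6 pairs: {1,12}, {2,11}, …, {6,7}.
Choosing 6 integers — say the integers 1 through 6 — takes one from each pair and avoids the property.
Choosing 7 forces two into the same pair by pigeonhole, and those sum to 13. So 7.

7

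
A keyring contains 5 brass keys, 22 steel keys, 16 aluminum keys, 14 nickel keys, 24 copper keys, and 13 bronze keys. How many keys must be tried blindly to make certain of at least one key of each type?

90

The hardest type to obtain is brass: we could draw every other key first — 94 − 5 = 89 keys — without a single brass one.
The next draw must be brass, so 89 + 1 = 90.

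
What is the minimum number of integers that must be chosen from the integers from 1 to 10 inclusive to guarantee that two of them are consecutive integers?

Partition {1, …, 10} into 5 pairs: {1,2}, {3,4}, …, {9,10}.
Choosing 5 integers — say the 5 even numbers 2, 4, …, 10 — takes one from each pair and avoids the property.
Choosing 6 forces two into the same pair by pigeonhole, and those are consecutive. So 6.

6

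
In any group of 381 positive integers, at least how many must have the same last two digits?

If each of the 100 possible two-digit endings held at most 3, the total would be at most 100 × 3 = 300 < 381, a contradiction.
So at least one holds ⌈381/100⌉ = 4.

4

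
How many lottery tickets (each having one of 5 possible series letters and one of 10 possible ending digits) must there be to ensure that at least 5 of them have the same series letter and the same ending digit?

201

There are 5 × 10 = 50 (series letter, ending digit) combinations acting as pigeonholes.
With 50 × 4 = 200 lottery tickets we could place exactly 4 in each, with no (series letter, ending digit) pair reaching 5.
One more forces some (series letter, ending digit) pair to hold 5, so 200 + 1 = 201.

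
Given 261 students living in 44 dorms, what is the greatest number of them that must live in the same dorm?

The 261 students fall into 44 dorms.
If each of the 44 dorms held at most 5, the total would be at most 44 × 5 = 220 < 261, a contradiction.
So at least one holds ⌈261/44⌉ = 6.

6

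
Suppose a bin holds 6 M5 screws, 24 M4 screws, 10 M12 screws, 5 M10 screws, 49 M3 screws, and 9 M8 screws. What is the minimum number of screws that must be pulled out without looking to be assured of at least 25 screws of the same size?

In the worst case we take at most 24 of each size, but all 6 M5, all 10 M12, all 5 M10, and all 9 M8 (fewer than 24), giving 6 + 24 + 10 + 5 + 24 + 9 = 78.
One more screw then forces some size to 25, so 78 + 1 = 79.

79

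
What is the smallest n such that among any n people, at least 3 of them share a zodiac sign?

25

There are 12 zodiac signs acting as pigeonholes.
With 12 × 2 = 24 people we could place exactly 2 in each, with no class reaching 3.
One more forces some class to hold 3, so 24 + 1 = 25.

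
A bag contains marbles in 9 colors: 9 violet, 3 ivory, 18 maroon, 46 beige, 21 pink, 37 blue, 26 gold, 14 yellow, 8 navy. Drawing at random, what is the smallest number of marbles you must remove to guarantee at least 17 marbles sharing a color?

In the worst case we take at most 16 of each color, but all 9 violet, all 3 ivory, all 14 yellow, and all 8 navy (fewer than 16), giving 9 + 3 + 16 + 16 + 16 + 16 + 16 + 14 + 8 = 114.
One more marble then forces some color to 17, so 114 + 1 = 115.

115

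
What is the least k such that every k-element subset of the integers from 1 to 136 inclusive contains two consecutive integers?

Partition {1, …, 136} into 68 pairs: {1,2}, {3,4}, …, {135,136}.
Choosing 68 integers — say the 68 even numbers 2, 4, …, 136 — takes one from each pair and avoids the property.
Choosing 69 forces two into the same pair by pigeonhole, and those are consecutive. So 69.

69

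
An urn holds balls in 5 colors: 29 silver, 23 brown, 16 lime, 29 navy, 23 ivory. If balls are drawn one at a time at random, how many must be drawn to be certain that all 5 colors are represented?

The hardest color to obtain is lime: we could draw every other ball first — 120 − 16 = 104 balls — without a single lime one.
The next draw must be lime, so 104 + 1 = 105.

105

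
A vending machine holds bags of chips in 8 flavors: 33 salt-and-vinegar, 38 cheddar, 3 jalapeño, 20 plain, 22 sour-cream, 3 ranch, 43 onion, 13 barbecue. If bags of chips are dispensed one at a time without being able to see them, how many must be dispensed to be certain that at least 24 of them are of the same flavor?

Treat the 8 flavors as pigeonholes.
In the worst case we take at most 23 of each flavor, but all 3 jalapeño, all 20 plain, all 22 sour-cream, all 3 ranch, and all 13 barbecue (fewer than 23), giving 23 + 23 + 3 + 20 + 22 + 3 + 23 + 13 = 130.
One more bag of chips then forces some flavor to 24, so 130 + 1 = 131.

131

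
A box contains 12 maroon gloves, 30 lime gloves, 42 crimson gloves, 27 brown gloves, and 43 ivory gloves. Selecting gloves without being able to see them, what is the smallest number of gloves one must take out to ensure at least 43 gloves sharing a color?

Treat the 5 colors as pigeonholes.
In the worst case we take at most 42 of each color, but all 12 maroon, all 30 lime, and all 27 brown (fewer than 42), giving 12 + 30 + 42 + 27 + 42 = 153.
One more glove then forces some color to 43, so 153 + 1 = 154.

154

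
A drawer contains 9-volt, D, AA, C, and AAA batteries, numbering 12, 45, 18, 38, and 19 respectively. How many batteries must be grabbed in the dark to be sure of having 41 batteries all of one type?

128

In the worst case we take at most 40 of each type, but all 12 9-volt, all 18 AA, all 38 C, and all 19 AAA (fewer than 40), giving 12 + 40 + 18 + 38 + 19 = 127.
One more battery then forces some type to 41, so 127 + 1 = 128.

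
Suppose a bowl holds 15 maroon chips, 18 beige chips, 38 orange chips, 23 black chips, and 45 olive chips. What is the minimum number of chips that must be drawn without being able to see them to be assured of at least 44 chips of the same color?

In the worst case we take at most 43 of each color, but all 15 maroon, all 18 beige, all 38 orange, and all 23 black (fewer than 43), giving 15 + 18 + 38 + 23 + 43 = 137.
One more chip then forces some color to 44, so 137 + 1 = 138.

138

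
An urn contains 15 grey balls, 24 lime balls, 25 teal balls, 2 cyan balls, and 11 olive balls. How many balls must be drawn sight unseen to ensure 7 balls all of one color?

In the worst case we take at most 6 of each color, but all 2 cyan (fewer than 6), giving 6 + 6 + 6 + 2 + 6 = 26.
One more ball then forces some color to 7, so 26 + 1 = 27.

27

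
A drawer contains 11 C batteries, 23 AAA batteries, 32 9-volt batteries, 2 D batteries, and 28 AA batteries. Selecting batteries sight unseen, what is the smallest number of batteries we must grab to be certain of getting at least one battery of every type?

The hardest type to obtain is D: we could draw every other battery first — 96 − 2 = 94 batteries — without a single D one.
The next draw must be D, so 94 + 1 = 95.

95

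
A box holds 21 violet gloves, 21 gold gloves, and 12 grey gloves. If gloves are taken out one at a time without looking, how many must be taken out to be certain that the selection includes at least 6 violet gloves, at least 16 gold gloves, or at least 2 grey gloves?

Each of the 3 colors has its own threshold; avoid all of them simultaneously.
The worst case stops just short of every target: 5 violet, 15 gold, 1 grey — 5 + 15 + 1 = 21 gloves.
One more glove must push some color to its target, so 21 + 1 = 22.

22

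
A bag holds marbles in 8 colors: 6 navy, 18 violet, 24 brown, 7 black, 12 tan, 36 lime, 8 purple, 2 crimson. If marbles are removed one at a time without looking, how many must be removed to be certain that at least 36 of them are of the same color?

113

Treat the 8 colors as pigeonholes.
In the worst case we take at most 35 of each color, but all 6 navy, all 18 violet, all 24 brown, all 7 black, all 12 tan, all 8 purple, and all 2 crimson (fewer than 35), giving 6 + 18 + 24 + 7 + 12 + 35 + 8 + 2 = 112.
One more marble then forces some color to 36, so 112 + 1 = 113.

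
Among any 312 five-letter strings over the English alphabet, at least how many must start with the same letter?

The 312 five-letter strings over the English alphabet fall into 26 possible first letters.
If each of the 26 possible first letters held at most 11, the total would be at most 26 × 11 = 286 < 312, a contradiction.
So at least one holds ⌈312/26⌉ = 12.

12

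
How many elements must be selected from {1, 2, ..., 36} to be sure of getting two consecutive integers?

19

Partition {1, …, 36} into 18 pairs: {1,2}, {3,4}, …, {35,36}.
Choosing 18 integers — say the 18 even numbers 2, 4, …, 36 — takes one from each pair and avoids the property.
Choosing 19 forces two into the same pair by pigeonhole, and those are consecutive. So 19.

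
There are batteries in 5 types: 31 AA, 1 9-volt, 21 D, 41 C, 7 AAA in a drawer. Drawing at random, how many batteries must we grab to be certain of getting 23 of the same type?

In the worst case we take at most 22 of each type, but all 1 9-volt, all 21 D, and all 7 AAA (fewer than 22), giving 22 + 1 + 21 + 22 + 7 = 73.
One more battery then forces some type to 23, so 73 + 1 = 74.

74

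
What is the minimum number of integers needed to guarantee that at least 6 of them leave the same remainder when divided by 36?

181

There are 36 residue classes modulo 36 acting as pigeonholes.
With 36 × 5 = 180 integers we could place exactly 5 in each, with no class reaching 6.
One more forces some class to hold 6, so 180 + 1 = 181.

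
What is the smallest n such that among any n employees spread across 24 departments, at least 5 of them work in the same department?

97

There are 24 departments acting as pigeonholes.
With 24 × 4 = 96 employees we could place exactly 4 in each, with no class reaching 5.
One more forces some class to hold 5, so 96 + 1 = 97.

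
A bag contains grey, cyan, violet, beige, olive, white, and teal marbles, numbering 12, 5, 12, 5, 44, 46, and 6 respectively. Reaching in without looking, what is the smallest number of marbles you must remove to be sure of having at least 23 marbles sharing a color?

In the worst case we take at most 22 of each color, but all 12 grey, all 5 cyan, all 12 violet, all 5 beige, and all 6 teal (fewer than 22), giving 12 + 5 + 12 + 5 + 22 + 22 + 6 = 84.
One more marble then forces some color to 23, so 84 + 1 = 85.

85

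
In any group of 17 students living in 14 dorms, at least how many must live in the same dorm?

2

If each of the 14 dorms held at most 1, the total would be at most 14 × 1 = 14 < 17, a contradiction.
So at least one holds ⌈17/14⌉ = 2.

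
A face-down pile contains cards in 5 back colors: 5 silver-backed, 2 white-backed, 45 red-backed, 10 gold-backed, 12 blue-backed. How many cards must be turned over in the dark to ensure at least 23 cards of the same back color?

In the worst case we take at most 22 of each back color, but all 5 silver-backed, all 2 white-backed, all 10 gold-backed, and all 12 blue-backed (fewer than 22), giving 5 + 2 + 22 + 10 + 12 = 51.
One more card then forces some back color to 23, so 51 + 1 = 52.

52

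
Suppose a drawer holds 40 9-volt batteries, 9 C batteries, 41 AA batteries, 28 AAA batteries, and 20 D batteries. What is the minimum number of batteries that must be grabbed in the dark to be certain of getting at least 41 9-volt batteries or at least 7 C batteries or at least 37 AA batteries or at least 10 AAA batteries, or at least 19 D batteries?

The worst case stops just short of every target: 40 9-volt, 6 C, 36 AA, 9 AAA, 18 D — 40 + 6 + 36 + 9 + 18 = 109 batteries.
One more battery must push some type to its target, so 109 + 1 = 110.

110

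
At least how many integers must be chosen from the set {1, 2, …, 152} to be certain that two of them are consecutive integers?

Partition {1, …, 152} into 76 pairs: {1,2}, {3,4}, …, {151,152}.
Choosing 76 integers — say the 76 even numbers 2, 4, …, 152 — takes one from each pair and avoids the property.
Choosing 77 forces two into the same pair by pigeonhole, and those are consecutive. So 77.

77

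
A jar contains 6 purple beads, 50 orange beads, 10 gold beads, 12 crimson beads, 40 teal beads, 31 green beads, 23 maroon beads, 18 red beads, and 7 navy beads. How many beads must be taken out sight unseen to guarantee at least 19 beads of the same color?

126

Treat the 9 colors as pigeonholes.
In the worst case we take at most 18 of each color, but all 6 purple, all 10 gold, all 12 crimson, and all 7 navy (fewer than 18), giving 6 + 18 + 10 + 12 + 18 + 18 + 18 + 18 + 7 = 125.
One more bead then forces some color to 19, so 125 + 1 = 126.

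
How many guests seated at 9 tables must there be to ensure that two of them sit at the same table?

There are 9 tables acting as pigeonholes.
With 9 guests we could place one in each, avoiding any repeat.
One more forces some class to hold 2, so 9 + 1 = 10.

10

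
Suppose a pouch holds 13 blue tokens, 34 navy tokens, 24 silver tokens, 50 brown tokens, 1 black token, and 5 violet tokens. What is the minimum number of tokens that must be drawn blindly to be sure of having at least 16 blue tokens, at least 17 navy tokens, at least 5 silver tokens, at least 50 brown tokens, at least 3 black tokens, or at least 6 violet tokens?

The worst case stops just short of every target: all 13 blue, 16 navy, 4 silver, 49 brown, all 1 black, 5 violet — 13 + 16 + 4 + 49 + 1 + 5 = 88 tokens.
One more token must push some color to its target, so 88 + 1 = 89.

89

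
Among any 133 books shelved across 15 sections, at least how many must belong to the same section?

If each of the 15 sections held at most 8, the total would be at most 15 × 8 = 120 < 133, a contradiction.
So at least one holds ⌈133/15⌉ = 9.

9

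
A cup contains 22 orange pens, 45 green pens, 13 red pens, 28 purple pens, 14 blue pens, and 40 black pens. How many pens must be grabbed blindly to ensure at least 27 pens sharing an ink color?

In the worst case we take at most 26 of each ink color, but all 22 orange, all 13 red, and all 14 blue (fewer than 26), giving 22 + 26 + 13 + 26 + 14 + 26 = 127.
One more pen then forces some ink color to 27, so 127 + 1 = 128.

128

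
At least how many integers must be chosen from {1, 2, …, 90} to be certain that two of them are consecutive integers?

Partition {1, …, 90} into 45 pairs: {1,2}, {3,4}, …, {89,90}.
Choosing 45 integers — say the 45 even numbers 2, 4, …, 90 — takes one from each pair and avoids the property.
Choosing 46 forces two into the same pair by pigeonhole, and those are consecutive. So 46.

46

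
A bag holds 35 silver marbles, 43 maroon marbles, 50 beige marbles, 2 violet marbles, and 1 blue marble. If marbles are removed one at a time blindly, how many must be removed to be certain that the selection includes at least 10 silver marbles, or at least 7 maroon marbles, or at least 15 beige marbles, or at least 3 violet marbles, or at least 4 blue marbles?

33

The worst case stops just short of every target: 9 silver, 6 maroon, 14 beige, 2 violet, all 1 blue — 9 + 6 + 14 + 2 + 1 = 32 marbles.
One more marble must push some color to its target, so 32 + 1 = 33.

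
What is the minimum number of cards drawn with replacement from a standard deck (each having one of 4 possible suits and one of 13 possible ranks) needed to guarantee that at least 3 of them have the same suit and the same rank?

105

There are 4 × 13 = 52 (suit, rank) combinations acting as pigeonholes.
With 52 × 2 = 104 cards drawn with replacement from a standard deck we could place exactly 2 in each, with no (suit, rank) pair reaching 3.
One more forces some (suit, rank) pair to hold 3, so 104 + 1 = 105.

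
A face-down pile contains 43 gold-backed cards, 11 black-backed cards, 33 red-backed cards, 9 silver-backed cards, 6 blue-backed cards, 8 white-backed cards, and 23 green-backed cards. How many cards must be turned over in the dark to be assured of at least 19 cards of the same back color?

In the worst case we take at most 18 of each back color, but all 11 black-backed, all 9 silver-backed, all 6 blue-backed, and all 8 white-backed (fewer than 18), giving 18 + 11 + 18 + 9 + 6 + 8 + 18 = 88.
One more card then forces some back color to 19, so 88 + 1 = 89.

89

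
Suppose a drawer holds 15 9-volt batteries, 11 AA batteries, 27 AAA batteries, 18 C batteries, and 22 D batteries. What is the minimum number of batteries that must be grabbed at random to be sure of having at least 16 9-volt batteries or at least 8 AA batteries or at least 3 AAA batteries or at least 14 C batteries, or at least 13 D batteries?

50

The worst case stops just short of every target: 15 9-volt, 7 AA, 2 AAA, 13 C, 12 D — 15 + 7 + 2 + 13 + 12 = 49 batteries.
One more battery must push some type to its target, so 49 + 1 = 50.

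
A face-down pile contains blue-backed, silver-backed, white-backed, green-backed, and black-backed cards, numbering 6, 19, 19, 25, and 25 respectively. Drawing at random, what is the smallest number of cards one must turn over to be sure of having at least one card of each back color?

The hardest back color to obtain is blue-backed: we could draw every other card first — 94 − 6 = 88 cards — without a single blue-backed one.
The next draw must be blue-backed, so 88 + 1 = 89.

89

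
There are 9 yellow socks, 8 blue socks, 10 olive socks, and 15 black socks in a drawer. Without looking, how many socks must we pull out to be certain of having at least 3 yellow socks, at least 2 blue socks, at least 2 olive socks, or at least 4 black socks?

Each of the 4 colors has its own threshold; avoid all of them simultaneously.
The worst case stops just short of every target: 2 yellow, 1 blue, 1 olive, 3 black — 2 + 1 + 1 + 3 = 7 socks.
One more sock must push some color to its target, so 7 + 1 = 8.

8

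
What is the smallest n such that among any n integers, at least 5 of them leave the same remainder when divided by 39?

157

There are 39 residue classes modulo 39 acting as pigeonholes.
With 39 × 4 = 156 integers we could place exactly 4 in each, with no class reaching 5.
One more forces some class to hold 5, so 156 + 1 = 157.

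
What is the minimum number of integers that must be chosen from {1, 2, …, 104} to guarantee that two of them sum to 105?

53

Partition {1, …, 104} into 52 pairs: {1,104}, {2,103}, …, {52,53}.
Choosing 52 integers — say the integers 1 through 52 — takes one from each pair and avoids the property.
Choosing 53 forces two into the same pair by pigeonhole, and those sum to 105. So 53.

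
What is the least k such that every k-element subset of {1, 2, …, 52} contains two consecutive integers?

Partition {1, …, 52} into 26 pairs: {1,2}, {3,4}, …, {51,52}.
Choosing 26 integers — say the 26 even numbers 2, 4, …, 52 — takes one from each pair and avoids the property.
Choosing 27 forces two into the same pair by pigeonhole, and those are consecutive. So 27.

27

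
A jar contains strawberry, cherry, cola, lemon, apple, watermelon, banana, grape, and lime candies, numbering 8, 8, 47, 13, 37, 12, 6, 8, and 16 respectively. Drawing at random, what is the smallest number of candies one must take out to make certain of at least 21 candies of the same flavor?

Treat the 9 flavors as pigeonholes.
In the worst case we take at most 20 of each flavor, but all 8 strawberry, all 8 cherry, all 13 lemon, all 12 watermelon, all 6 banana, all 8 grape, and all 16 lime (fewer than 20), giving 8 + 8 + 20 + 13 + 20 + 12 + 6 + 8 + 16 = 111.
One more candy then forces some flavor to 21, so 111 + 1 = 112.

112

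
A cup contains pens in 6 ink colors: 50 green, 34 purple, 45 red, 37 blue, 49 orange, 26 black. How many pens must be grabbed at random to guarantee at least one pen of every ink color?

The hardest ink color to obtain is black: we could draw every other pen first — 241 − 26 = 215 pens — without a single black one.
The next draw must be black, so 215 + 1 = 216.

216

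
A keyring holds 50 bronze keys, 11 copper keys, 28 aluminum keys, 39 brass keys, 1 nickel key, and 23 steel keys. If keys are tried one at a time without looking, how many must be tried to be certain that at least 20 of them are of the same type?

89

In the worst case we take at most 19 of each type, but all 11 copper and all 1 nickel (fewer than 19), giving 19 + 11 + 19 + 19 + 1 + 19 = 88.
One more key then forces some type to 20, so 88 + 1 = 89.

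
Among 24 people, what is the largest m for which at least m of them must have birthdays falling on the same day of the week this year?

4

There are 7 days of the week, which serve as the pigeonholes.
If each of the 7 days of the week held at most 3, the total would be at most 7 × 3 = 21 < 24, a contradiction.
So at least one holds ⌈24/7⌉ = 4.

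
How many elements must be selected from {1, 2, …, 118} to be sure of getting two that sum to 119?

60

Partition {1, …, 118} into 59 pairs: {1,118}, {2,117}, …, {59,60}.
Choosing 59 integers — say the integers 1 through 59 — takes one from each pair and avoids the property.
Choosing 60 forces two into the same pair by pigeonhole, and those sum to 119. So 60.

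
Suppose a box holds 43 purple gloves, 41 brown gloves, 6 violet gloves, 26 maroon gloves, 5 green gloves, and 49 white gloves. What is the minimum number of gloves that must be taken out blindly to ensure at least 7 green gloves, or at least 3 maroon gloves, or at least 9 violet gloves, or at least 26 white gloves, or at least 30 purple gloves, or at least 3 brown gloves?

Each of the 6 colors has its own threshold; avoid all of them simultaneously.
The worst case stops just short of every target: 29 purple, 2 brown, all 6 violet, 2 maroon, all 5 green, 25 white — 29 + 2 + 6 + 2 + 5 + 25 = 69 gloves.
One more glove must push some color to its target, so 69 + 1 = 70.

70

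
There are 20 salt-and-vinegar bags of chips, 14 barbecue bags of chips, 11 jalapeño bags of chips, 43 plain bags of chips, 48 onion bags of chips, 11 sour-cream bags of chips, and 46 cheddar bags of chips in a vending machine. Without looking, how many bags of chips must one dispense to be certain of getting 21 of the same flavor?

In the worst case we take at most 20 of each flavor, but all 14 barbecue, all 11 jalapeño, and all 11 sour-cream (fewer than 20), giving 20 + 14 + 11 + 20 + 20 + 11 + 20 = 116.
One more bag of chips then forces some flavor to 21, so 116 + 1 = 117.

117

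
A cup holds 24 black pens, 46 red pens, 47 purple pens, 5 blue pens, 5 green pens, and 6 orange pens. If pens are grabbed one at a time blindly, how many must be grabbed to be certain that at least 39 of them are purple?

125

The worst case draws every non-purple pen first: 24 + 46 + 5 + 5 + 6 = 86.
The next 39 draws are then forced to be purple, giving 86 + 39 = 125.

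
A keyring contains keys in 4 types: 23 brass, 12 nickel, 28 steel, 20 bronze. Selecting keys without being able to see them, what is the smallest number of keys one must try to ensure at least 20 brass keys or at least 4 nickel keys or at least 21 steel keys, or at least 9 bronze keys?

51

Each of the 4 types has its own threshold; avoid all of them simultaneously.
The worst case stops just short of every target: 19 brass, 3 nickel, 20 steel, 8 bronze — 19 + 3 + 20 + 8 = 50 keys.
One more key must push some type to its target, so 50 + 1 = 51.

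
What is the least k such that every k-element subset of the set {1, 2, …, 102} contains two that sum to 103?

Partition {1, …, 102} into 51 pairs: {1,102}, {2,101}, …, {51,52}.
Choosing 51 integers — say the integers 1 through 51 — takes one from each pair and avoids the property.
Choosing 52 forces two into the same pair by pigeonhole, and those sum to 103. So 52.

52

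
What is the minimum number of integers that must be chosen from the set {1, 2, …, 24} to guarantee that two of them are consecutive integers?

Partition {1, …, 24} into 12 pairs: {1,2}, {3,4}, …, {23,24}.
Choosing 12 integers — say the 12 even numbers 2, 4, …, 24 — takes one from each pair and avoids the property.
Choosing 13 forces two into the same pair by pigeonhole, and those are consecutive. So 13.

13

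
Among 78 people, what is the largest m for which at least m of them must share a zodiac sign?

There are 12 zodiac signs, which serve as the pigeonholes.
If each of the 12 zodiac signs held at most 6, the total would be at most 12 × 6 = 72 < 78, a contradiction.
So at least one holds ⌈78/12⌉ = 7.

7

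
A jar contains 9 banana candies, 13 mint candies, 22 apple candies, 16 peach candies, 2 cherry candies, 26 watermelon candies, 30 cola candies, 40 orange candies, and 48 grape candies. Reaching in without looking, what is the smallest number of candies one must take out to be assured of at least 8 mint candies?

201

The worst case draws every non-mint candy first: 9 + 22 + 16 + 2 + 26 + 30 + 40 + 48 = 193.
The next 8 draws are then forced to be mint, giving 193 + 8 = 201.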